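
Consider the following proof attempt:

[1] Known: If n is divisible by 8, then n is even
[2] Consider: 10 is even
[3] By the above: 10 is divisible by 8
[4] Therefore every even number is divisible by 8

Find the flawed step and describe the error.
Step 3: By the above: 10 is divisible by 8

Step 3 commits the fallacy of affirming the consequent. The known fact 'divisible by 8 → even' does NOT imply 'even → divisible by 8'. That would be the converse, which is false. For example, 10 is even but 10 ÷ 8 = 1.25, which is not an integer.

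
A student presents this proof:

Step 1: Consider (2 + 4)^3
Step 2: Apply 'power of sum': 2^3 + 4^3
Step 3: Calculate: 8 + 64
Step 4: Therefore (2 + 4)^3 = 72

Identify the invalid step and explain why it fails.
Step 2: Apply 'power of sum': 2^3 + 4^3

Step 2 incorrectly applies a non-existent rule '(a+b)^n = a^n + b^n'. This is false in general. The correct expansion uses the binomial theorem. The actual value is (2 + 4)^3 = 6^3 = 216, not 72.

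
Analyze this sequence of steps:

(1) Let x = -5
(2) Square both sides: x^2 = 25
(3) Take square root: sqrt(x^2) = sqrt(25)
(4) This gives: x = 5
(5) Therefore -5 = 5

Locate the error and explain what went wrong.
Step 4: This gives: x = 5

Step 4 incorrectly states that sqrt(x^2) = x. The correct identity is sqrt(x^2) = |x|. Since x = -5 < 0, we have sqrt(x^2) = |-5| = 5, not x = -5.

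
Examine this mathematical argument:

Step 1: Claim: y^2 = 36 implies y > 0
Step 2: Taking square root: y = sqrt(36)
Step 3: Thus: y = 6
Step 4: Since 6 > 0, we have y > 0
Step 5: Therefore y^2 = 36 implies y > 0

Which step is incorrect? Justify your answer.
Step 2: Taking square root: y = sqrt(36)

Step 2 takes the square root and assumes the positive root only. The equation y^2 = 36 actually has two solutions: y = 6 and y = -6. The proof silently assumes y > 0 without justification, then uses this assumption to conclude y > 0, which is circular. The counterexample y = -6 shows the claim is false.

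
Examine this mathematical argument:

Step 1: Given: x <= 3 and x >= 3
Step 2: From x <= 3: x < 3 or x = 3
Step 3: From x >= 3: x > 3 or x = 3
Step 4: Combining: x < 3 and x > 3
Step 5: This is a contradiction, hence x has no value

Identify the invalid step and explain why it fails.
Step 4: Combining: x < 3 and x > 3

Step 4 incorrectly combines the conditions. From x <= 3 and x >= 3, the intersection is x = 3. The error treats the 'or' cases as 'and' requirements. The correct conclusion is that x = 3 is the unique solution, not that no solution exists.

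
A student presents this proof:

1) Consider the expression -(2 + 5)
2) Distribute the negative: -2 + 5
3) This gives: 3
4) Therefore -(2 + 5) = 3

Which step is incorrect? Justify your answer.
Step 2: Distribute the negative: -2 + 5

Step 2 incorrectly distributes the negative sign. The correct distribution is -(2 + 5) = -2 - 5 = -7. The negative must be applied to both terms, not just the first. The error treats -(2 + 5) as -2 + 5, which equals 3 instead of -7.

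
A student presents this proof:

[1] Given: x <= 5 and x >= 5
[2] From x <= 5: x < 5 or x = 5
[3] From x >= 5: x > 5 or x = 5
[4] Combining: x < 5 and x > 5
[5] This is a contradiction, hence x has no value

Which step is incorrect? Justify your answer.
Step 4: Combining: x < 5 and x > 5

Step 4 incorrectly combines the conditions. From x <= 5 and x >= 5, the intersection is x = 5. The error treats the 'or' cases as 'and' requirements. The correct conclusion is that x = 5 is the unique solution, not that no solution exists.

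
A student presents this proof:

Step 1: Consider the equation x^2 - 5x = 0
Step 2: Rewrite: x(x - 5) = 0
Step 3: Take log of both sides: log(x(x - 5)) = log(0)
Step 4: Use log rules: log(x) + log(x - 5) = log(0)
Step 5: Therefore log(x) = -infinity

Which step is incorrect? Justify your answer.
Step 3: Take log of both sides: log(x(x - 5)) = log(0)

Step 3 takes the logarithm of both sides, resulting in log(0) on the right side. The logarithm is only defined for positive numbers; log(0) is undefined (approaches negative infinity). This operation is invalid.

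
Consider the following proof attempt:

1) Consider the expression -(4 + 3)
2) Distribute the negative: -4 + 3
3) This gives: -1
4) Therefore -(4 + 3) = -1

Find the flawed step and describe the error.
Step 2: Distribute the negative: -4 + 3

Step 2 incorrectly distributes the negative sign. The correct distribution is -(4 + 3) = -4 - 3 = -7. The negative must be applied to both terms, not just the first. The error treats -(4 + 3) as -4 + 3, which equals -1 instead of -7.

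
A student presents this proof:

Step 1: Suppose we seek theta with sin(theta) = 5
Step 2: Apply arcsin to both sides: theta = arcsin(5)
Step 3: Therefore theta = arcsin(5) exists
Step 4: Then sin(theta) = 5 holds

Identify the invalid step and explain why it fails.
Step 2: Apply arcsin to both sides: theta = arcsin(5)

Step 2 applies arcsin to 5. However, arcsin(x) is only defined for x in [-1, 1] because sin(theta) can only produce values in that range. Since |5| > 1, arcsin(5) is undefined. There is no angle whose sine equals 5.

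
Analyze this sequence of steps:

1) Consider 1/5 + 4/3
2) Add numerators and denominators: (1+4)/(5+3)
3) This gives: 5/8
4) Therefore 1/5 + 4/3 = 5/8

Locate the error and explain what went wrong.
Step 2: Add numerators and denominators: (1+4)/(5+3)

Step 2 incorrectly adds fractions by separately adding numerators and denominators. This is wrong. The correct method requires a common denominator: 1/5 + 4/3 = (1×3 + 4×5)/(5×3) = 23/15 = 23/15. The method used gives 5/8, which is different.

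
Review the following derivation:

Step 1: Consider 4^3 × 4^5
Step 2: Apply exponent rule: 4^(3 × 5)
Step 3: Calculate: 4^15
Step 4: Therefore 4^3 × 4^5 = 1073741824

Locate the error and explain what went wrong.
Step 2: Apply exponent rule: 4^(3 × 5)

Step 2 incorrectly states that a^b × a^c = a^(b×c). The correct rule is a^b × a^c = a^(b+c). The actual value is 4^3 × 4^5 = 4^8 = 65536, not 4^15 = 1073741824.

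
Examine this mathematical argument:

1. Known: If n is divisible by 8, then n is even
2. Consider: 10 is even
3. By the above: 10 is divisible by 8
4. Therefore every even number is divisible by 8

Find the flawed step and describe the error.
Step 3: By the above: 10 is divisible by 8

Step 3 commits the fallacy of affirming the consequent. The known fact 'divisible by 8 → even' does NOT imply 'even → divisible by 8'. That would be the converse, which is false. For example, 10 is even but 10 ÷ 8 = 1.25, which is not an integer.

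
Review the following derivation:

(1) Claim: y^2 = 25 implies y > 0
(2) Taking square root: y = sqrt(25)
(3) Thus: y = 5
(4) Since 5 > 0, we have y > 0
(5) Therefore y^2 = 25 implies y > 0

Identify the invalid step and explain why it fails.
Step 2: Taking square root: y = sqrt(25)

Step 2 takes the square root and assumes the positive root only. The equation y^2 = 25 actually has two solutions: y = 5 and y = -5. The proof silently assumes y > 0 without justification, then uses this assumption to conclude y > 0, which is circular. The counterexample y = -5 shows the claim is false.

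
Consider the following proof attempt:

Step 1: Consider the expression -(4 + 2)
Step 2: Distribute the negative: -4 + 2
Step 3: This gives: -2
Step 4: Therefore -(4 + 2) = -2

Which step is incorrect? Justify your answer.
Step 2: Distribute the negative: -4 + 2

Step 2 incorrectly distributes the negative sign. The correct distribution is -(4 + 2) = -4 - 2 = -6. The negative must be applied to both terms, not just the first. The error treats -(4 + 2) as -4 + 2, which equals -2 instead of -6.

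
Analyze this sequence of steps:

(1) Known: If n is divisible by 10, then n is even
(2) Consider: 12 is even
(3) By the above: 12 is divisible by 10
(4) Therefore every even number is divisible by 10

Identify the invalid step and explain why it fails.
Step 3: By the above: 12 is divisible by 10

Step 3 commits the fallacy of affirming the consequent. The known fact 'divisible by 10 → even' does NOT imply 'even → divisible by 10'. That would be the converse, which is false. For example, 12 is even but 12 ÷ 10 = 1.20, which is not an integer.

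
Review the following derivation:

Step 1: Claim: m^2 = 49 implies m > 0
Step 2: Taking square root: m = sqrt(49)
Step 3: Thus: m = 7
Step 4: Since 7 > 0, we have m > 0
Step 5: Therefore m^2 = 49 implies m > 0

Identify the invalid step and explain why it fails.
Step 2: Taking square root: m = sqrt(49)

Step 2 takes the square root and assumes the positive root only. The equation m^2 = 49 actually has two solutions: m = 7 and m = -7. The proof silently assumes m > 0 without justification, then uses this assumption to conclude m > 0, which is circular. The counterexample m = -7 shows the claim is false.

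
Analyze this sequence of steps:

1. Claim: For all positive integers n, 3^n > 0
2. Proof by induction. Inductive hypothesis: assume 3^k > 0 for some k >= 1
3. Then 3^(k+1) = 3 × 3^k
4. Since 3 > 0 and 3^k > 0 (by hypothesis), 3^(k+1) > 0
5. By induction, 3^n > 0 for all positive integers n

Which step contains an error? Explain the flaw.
Step 5: By induction, 3^n > 0 for all positive integers n

Step 5 concludes the proof by induction, but no base case was ever established. A valid induction proof requires: (1) a base case proving 3^1 > 0, and (2) an inductive step showing IF 3^k > 0 THEN 3^(k+1) > 0. Steps 2-4 correctly establish the inductive step, but without the base case the conclusion in step 5 does not follow.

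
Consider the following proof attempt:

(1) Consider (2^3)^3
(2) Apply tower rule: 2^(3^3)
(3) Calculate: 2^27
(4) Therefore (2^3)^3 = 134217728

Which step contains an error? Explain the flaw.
Step 2: Apply tower rule: 2^(3^3)

Step 2 incorrectly states that (a^b)^c = a^(b^c). The correct rule is (a^b)^c = a^(b×c). The actual value is (2^3)^3 = 2^9 = 512, not 2^27 = 134217728.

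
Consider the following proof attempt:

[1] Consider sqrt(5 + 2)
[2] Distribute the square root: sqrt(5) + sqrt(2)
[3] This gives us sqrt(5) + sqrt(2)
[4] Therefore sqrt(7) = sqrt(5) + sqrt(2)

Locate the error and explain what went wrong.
Step 2: Distribute the square root: sqrt(5) + sqrt(2)

Step 2 incorrectly 'distributes' the square root over addition. The square root function does not distribute: sqrt(a + b) ≠ sqrt(a) + sqrt(b). In fact, sqrt(5 + 2) = sqrt(7) ≈ 2.6458, while sqrt(5) + sqrt(2) ≈ 3.6503.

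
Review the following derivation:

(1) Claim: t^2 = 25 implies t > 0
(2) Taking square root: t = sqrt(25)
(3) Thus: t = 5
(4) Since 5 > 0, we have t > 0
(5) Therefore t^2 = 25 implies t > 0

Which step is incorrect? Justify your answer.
Step 2: Taking square root: t = sqrt(25)

Step 2 takes the square root and assumes the positive root only. The equation t^2 = 25 actually has two solutions: t = 5 and t = -5. The proof silently assumes t > 0 without justification, then uses this assumption to conclude t > 0, which is circular. The counterexample t = -5 shows the claim is false.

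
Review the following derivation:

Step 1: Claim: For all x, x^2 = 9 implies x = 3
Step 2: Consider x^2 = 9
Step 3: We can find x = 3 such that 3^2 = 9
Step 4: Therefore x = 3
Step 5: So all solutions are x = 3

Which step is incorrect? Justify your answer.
Step 4: Therefore x = 3

Step 4 incorrectly concludes that x = 3 is the only solution. The proof shows that x = 3 is A solution (existence), but does not show it is the ONLY solution (uniqueness). In fact, x = -3 is also a solution since (-3)^2 = 9. Finding one solution doesn't prove there are no others.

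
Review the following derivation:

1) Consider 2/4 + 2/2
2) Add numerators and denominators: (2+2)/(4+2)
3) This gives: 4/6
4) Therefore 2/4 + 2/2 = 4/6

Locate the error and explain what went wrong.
Step 2: Add numerators and denominators: (2+2)/(4+2)

Step 2 incorrectly adds fractions by separately adding numerators and denominators. This is wrong. The correct method requires a common denominator: 2/4 + 2/2 = (2×2 + 2×4)/(4×2) = 12/8 = 3/2. The method used gives 4/6, which is different.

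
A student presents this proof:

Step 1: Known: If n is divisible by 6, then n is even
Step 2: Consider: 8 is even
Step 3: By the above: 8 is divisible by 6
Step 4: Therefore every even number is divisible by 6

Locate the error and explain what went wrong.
Step 3: By the above: 8 is divisible by 6

Step 3 commits the fallacy of affirming the consequent. The known fact 'divisible by 6 → even' does NOT imply 'even → divisible by 6'. That would be the converse, which is false. For example, 8 is even but 8 ÷ 6 = 1.33, which is not an integer.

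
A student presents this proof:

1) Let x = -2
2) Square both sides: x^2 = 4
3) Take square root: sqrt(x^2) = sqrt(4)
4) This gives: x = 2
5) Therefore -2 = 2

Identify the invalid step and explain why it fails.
Step 4: This gives: x = 2

Step 4 incorrectly states that sqrt(x^2) = x. The correct identity is sqrt(x^2) = |x|. Since x = -2 < 0, we have sqrt(x^2) = |-2| = 2, not x = -2.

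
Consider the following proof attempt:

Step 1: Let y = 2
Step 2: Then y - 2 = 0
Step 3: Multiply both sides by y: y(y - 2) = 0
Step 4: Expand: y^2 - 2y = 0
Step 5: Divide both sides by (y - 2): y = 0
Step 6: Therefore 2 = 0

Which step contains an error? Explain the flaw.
Step 5: Divide both sides by (y - 2): y = 0

Step 5 divides both sides by (y - 2). However, since y = 2, we have (y - 2) = 0. Division by zero is undefined, making this step invalid.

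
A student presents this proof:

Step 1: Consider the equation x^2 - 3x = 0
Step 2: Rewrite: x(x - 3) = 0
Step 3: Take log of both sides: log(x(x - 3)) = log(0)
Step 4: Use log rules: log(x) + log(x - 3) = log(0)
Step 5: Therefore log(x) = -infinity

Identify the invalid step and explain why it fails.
Step 3: Take log of both sides: log(x(x - 3)) = log(0)

Step 3 takes the logarithm of both sides, resulting in log(0) on the right side. The logarithm is only defined for positive numbers; log(0) is undefined (approaches negative infinity). This operation is invalid.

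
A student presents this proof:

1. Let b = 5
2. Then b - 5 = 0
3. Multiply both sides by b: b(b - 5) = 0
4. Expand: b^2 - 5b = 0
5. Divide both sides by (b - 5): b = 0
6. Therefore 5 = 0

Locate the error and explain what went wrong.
Step 5: Divide both sides by (b - 5): b = 0

Step 5 divides both sides by (b - 5). However, since b = 5, we have (b - 5) = 0. Division by zero is undefined, making this step invalid.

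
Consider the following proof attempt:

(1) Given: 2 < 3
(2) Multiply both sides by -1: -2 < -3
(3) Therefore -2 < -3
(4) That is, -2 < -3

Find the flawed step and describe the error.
Step 2: Multiply both sides by -1: -2 < -3

Step 2 multiplies both sides by -1 but fails to reverse the inequality sign. When multiplying (or dividing) an inequality by a negative number, the direction must be reversed. Since 2 < 3, we should get -2 > -3, i.e., -2 > -3.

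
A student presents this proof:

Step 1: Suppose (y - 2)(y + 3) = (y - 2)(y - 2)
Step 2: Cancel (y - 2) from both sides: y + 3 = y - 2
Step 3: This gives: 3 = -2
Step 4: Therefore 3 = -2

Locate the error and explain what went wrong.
Step 2: Cancel (y - 2) from both sides: y + 3 = y - 2

Step 2 cancels (y - 2) from both sides. This is only valid if (y - 2) ≠ 0, i.e., y ≠ 2. When y = 2, both sides equal zero regardless of the other factors. The correct approach requires considering y = 2 as a separate case.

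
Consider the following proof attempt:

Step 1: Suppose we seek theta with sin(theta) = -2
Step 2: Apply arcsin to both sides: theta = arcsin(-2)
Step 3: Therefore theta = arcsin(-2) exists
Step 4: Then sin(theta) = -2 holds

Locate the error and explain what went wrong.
Step 2: Apply arcsin to both sides: theta = arcsin(-2)

Step 2 applies arcsin to -2. However, arcsin(x) is only defined for x in [-1, 1] because sin(theta) can only produce values in that range. Since |-2| > 1, arcsin(-2) is undefined. There is no angle whose sine equals -2.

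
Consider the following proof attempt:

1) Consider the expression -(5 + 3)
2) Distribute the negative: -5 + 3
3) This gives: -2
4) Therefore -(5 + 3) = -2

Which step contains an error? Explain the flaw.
Step 2: Distribute the negative: -5 + 3

Step 2 incorrectly distributes the negative sign. The correct distribution is -(5 + 3) = -5 - 3 = -8. The negative must be applied to both terms, not just the first. The error treats -(5 + 3) as -5 + 3, which equals -2 instead of -8.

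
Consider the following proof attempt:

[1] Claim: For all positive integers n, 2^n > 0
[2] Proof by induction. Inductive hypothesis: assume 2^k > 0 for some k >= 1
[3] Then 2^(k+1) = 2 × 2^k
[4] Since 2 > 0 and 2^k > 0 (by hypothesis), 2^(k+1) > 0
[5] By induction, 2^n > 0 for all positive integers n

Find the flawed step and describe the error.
Step 5: By induction, 2^n > 0 for all positive integers n

Step 5 concludes the proof by induction, but no base case was ever established. A valid induction proof requires: (1) a base case proving 2^1 > 0, and (2) an inductive step showing IF 2^k > 0 THEN 2^(k+1) > 0. Steps 2-4 correctly establish the inductive step, but without the base case the conclusion in step 5 does not follow.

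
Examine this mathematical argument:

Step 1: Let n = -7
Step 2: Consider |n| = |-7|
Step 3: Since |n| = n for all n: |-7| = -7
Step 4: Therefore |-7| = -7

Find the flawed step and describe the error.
Step 3: Since |n| = n for all n: |-7| = -7

Step 3 incorrectly states that |n| = n for all n. The correct definition is |n| = n when n >= 0, and |n| = -n when n < 0. Since -7 < 0, we have |-7| = -(-7) = 7, not -7.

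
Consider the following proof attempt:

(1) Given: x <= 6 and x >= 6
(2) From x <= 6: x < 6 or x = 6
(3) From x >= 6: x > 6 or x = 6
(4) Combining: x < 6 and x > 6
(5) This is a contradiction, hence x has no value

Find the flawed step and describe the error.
Step 4: Combining: x < 6 and x > 6

Step 4 incorrectly combines the conditions. From x <= 6 and x >= 6, the intersection is x = 6. The error treats the 'or' cases as 'and' requirements. The correct conclusion is that x = 6 is the unique solution, not that no solution exists.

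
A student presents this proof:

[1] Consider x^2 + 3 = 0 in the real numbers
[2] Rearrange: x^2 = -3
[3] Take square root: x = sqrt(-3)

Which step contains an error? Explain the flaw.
Step 3: Take square root: x = sqrt(-3)

Step 3 takes the square root of -3, which is negative. In the real number system, the square root of a negative number is undefined. The equation x^2 + 3 = 0 has no real solutions. Square roots of negative numbers only exist in the complex numbers.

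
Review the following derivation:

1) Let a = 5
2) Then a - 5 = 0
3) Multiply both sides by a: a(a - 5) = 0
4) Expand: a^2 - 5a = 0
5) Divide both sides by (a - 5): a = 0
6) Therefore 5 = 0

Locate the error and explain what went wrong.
Step 5: Divide both sides by (a - 5): a = 0

Step 5 divides both sides by (a - 5). However, since a = 5, we have (a - 5) = 0. Division by zero is undefined, making this step invalid.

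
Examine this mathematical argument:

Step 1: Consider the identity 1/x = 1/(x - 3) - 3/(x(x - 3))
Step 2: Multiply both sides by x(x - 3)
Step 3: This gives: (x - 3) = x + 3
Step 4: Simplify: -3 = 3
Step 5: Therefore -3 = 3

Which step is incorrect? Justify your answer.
Step 3: This gives: (x - 3) = x + 3

Step 3 makes a sign error when clearing denominators. Multiplying -3/(x(x - 3)) by x(x - 3) gives -3, not +3. The correct result is (x - 3) = x - 3, which is trivially true, not (x - 3) = x + 3. (Step 1 is a valid identity: 1/(x - 3) - 3/(x(x - 3)) = (x - 3)/(x(x - 3)) = 1/x.)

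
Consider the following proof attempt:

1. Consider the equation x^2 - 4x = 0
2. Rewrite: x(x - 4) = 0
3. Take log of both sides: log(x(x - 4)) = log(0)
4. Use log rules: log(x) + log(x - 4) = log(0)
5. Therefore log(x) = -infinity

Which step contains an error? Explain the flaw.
Step 3: Take log of both sides: log(x(x - 4)) = log(0)

Step 3 takes the logarithm of both sides, resulting in log(0) on the right side. The logarithm is only defined for positive numbers; log(0) is undefined (approaches negative infinity). This operation is invalid.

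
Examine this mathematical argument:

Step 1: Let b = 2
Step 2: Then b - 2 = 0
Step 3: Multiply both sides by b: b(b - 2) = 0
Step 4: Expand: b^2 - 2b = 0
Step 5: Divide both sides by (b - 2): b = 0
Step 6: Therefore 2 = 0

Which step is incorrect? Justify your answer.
Step 5: Divide both sides by (b - 2): b = 0

Step 5 divides both sides by (b - 2). However, since b = 2, we have (b - 2) = 0. Division by zero is undefined, making this step invalid.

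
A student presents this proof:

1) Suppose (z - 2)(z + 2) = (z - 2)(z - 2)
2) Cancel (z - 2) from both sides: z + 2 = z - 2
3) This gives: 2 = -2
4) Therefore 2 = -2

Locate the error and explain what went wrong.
Step 2: Cancel (z - 2) from both sides: z + 2 = z - 2

Step 2 cancels (z - 2) from both sides. This is only valid if (z - 2) ≠ 0, i.e., z ≠ 2. When z = 2, both sides equal zero regardless of the other factors. The correct approach requires considering z = 2 as a separate case.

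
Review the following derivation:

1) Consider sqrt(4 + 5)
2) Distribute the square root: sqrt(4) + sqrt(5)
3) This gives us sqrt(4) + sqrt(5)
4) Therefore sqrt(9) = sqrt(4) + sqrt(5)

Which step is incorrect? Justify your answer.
Step 2: Distribute the square root: sqrt(4) + sqrt(5)

Step 2 incorrectly 'distributes' the square root over addition. The square root function does not distribute: sqrt(a + b) ≠ sqrt(a) + sqrt(b). In fact, sqrt(4 + 5) = sqrt(9) ≈ 3.0000, while sqrt(4) + sqrt(5) ≈ 4.2361.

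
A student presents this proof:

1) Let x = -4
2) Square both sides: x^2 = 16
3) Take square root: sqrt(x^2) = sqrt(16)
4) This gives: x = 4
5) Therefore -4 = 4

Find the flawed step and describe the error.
Step 4: This gives: x = 4

Step 4 incorrectly states that sqrt(x^2) = x. The correct identity is sqrt(x^2) = |x|. Since x = -4 < 0, we have sqrt(x^2) = |-4| = 4, not x = -4.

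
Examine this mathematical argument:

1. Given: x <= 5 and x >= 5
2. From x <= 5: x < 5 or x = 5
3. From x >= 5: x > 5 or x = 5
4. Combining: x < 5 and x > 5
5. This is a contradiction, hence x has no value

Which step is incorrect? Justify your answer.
Step 4: Combining: x < 5 and x > 5

Step 4 incorrectly combines the conditions. From x <= 5 and x >= 5, the intersection is x = 5. The error treats the 'or' cases as 'and' requirements. The correct conclusion is that x = 5 is the unique solution, not that no solution exists.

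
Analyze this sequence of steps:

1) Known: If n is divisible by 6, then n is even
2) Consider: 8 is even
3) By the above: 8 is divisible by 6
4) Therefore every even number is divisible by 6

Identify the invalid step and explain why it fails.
Step 3: By the above: 8 is divisible by 6

Step 3 commits the fallacy of affirming the consequent. The known fact 'divisible by 6 → even' does NOT imply 'even → divisible by 6'. That would be the converse, which is false. For example, 8 is even but 8 ÷ 6 = 1.33, which is not an integer.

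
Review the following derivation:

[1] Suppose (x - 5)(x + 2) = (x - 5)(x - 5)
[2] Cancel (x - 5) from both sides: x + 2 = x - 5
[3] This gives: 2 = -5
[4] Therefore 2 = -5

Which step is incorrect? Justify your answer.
Step 2: Cancel (x - 5) from both sides: x + 2 = x - 5

Step 2 cancels (x - 5) from both sides. This is only valid if (x - 5) ≠ 0, i.e., x ≠ 5. When x = 5, both sides equal zero regardless of the other factors. The correct approach requires considering x = 5 as a separate case.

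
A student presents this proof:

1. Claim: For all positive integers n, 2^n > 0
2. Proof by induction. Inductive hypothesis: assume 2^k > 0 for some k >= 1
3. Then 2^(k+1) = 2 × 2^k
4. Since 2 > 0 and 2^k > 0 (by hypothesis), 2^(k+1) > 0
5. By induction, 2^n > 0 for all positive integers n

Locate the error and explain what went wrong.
Step 5: By induction, 2^n > 0 for all positive integers n

Step 5 concludes the proof by induction, but no base case was ever established. A valid induction proof requires: (1) a base case proving 2^1 > 0, and (2) an inductive step showing IF 2^k > 0 THEN 2^(k+1) > 0. Steps 2-4 correctly establish the inductive step, but without the base case the conclusion in step 5 does not follow.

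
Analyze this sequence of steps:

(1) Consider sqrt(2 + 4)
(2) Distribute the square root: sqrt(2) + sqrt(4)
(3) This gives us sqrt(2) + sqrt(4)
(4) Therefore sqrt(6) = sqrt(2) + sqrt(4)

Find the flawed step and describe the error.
Step 2: Distribute the square root: sqrt(2) + sqrt(4)

Step 2 incorrectly 'distributes' the square root over addition. The square root function does not distribute: sqrt(a + b) ≠ sqrt(a) + sqrt(b). In fact, sqrt(2 + 4) = sqrt(6) ≈ 2.4495, while sqrt(2) + sqrt(4) ≈ 3.4142.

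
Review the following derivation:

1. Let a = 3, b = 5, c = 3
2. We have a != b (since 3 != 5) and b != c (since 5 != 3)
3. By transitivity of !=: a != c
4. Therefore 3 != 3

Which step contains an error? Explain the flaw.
Step 3: By transitivity of !=: a != c

Step 3 incorrectly applies transitivity to the '!=' relation. Transitivity states: if a R b and b R c, then a R c. However, '!=' is not transitive. Counterexample: 3 != 5 and 5 != 3, but 3 = 3 (both equal 3). Transitivity holds for relations like <, <=, =, but not for !=.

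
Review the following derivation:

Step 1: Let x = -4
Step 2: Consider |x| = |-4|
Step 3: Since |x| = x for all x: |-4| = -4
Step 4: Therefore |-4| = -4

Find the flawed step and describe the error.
Step 3: Since |x| = x for all x: |-4| = -4

Step 3 incorrectly states that |x| = x for all x. The correct definition is |x| = x when x >= 0, and |x| = -x when x < 0. Since -4 < 0, we have |-4| = -(-4) = 4, not -4.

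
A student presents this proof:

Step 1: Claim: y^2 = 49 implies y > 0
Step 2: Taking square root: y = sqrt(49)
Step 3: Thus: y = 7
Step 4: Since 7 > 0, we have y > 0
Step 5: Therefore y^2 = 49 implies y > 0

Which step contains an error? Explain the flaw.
Step 2: Taking square root: y = sqrt(49)

Step 2 takes the square root and assumes the positive root only. The equation y^2 = 49 actually has two solutions: y = 7 and y = -7. The proof silently assumes y > 0 without justification, then uses this assumption to conclude y > 0, which is circular. The counterexample y = -7 shows the claim is false.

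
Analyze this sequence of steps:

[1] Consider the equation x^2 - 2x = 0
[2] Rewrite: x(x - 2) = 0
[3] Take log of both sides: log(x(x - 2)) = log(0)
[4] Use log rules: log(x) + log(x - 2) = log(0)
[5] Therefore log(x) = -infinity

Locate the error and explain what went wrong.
Step 3: Take log of both sides: log(x(x - 2)) = log(0)

Step 3 takes the logarithm of both sides, resulting in log(0) on the right side. The logarithm is only defined for positive numbers; log(0) is undefined (approaches negative infinity). This operation is invalid.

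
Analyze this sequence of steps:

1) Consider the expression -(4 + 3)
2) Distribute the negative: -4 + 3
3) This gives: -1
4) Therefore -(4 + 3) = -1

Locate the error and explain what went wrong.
Step 2: Distribute the negative: -4 + 3

Step 2 incorrectly distributes the negative sign. The correct distribution is -(4 + 3) = -4 - 3 = -7. The negative must be applied to both terms, not just the first. The error treats -(4 + 3) as -4 + 3, which equals -1 instead of -7.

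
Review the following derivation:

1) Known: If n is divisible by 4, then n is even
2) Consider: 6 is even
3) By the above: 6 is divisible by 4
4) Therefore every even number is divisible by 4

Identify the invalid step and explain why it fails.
Step 3: By the above: 6 is divisible by 4

Step 3 commits the fallacy of affirming the consequent. The known fact 'divisible by 4 → even' does NOT imply 'even → divisible by 4'. That would be the converse, which is false. For example, 6 is even but 6 ÷ 4 = 1.50, which is not an integer.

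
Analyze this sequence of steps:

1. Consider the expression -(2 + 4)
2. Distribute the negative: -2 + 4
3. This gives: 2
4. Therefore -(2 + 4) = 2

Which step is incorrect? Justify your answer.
Step 2: Distribute the negative: -2 + 4

Step 2 incorrectly distributes the negative sign. The correct distribution is -(2 + 4) = -2 - 4 = -6. The negative must be applied to both terms, not just the first. The error treats -(2 + 4) as -2 + 4, which equals 2 instead of -6.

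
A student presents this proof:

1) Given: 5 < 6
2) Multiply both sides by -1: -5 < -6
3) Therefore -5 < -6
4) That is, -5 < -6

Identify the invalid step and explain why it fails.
Step 2: Multiply both sides by -1: -5 < -6

Step 2 multiplies both sides by -1 but fails to reverse the inequality sign. When multiplying (or dividing) an inequality by a negative number, the direction must be reversed. Since 5 < 6, we should get -5 > -6, i.e., -5 > -6.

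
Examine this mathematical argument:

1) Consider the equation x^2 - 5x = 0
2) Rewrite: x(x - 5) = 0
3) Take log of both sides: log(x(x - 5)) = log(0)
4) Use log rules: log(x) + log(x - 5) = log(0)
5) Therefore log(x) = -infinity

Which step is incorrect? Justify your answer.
Step 3: Take log of both sides: log(x(x - 5)) = log(0)

Step 3 takes the logarithm of both sides, resulting in log(0) on the right side. The logarithm is only defined for positive numbers; log(0) is undefined (approaches negative infinity). This operation is invalid.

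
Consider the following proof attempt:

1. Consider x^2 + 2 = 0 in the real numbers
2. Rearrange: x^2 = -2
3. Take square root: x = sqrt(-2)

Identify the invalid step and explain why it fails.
Step 3: Take square root: x = sqrt(-2)

Step 3 takes the square root of -2, which is negative. In the real number system, the square root of a negative number is undefined. The equation x^2 + 2 = 0 has no real solutions. Square roots of negative numbers only exist in the complex numbers.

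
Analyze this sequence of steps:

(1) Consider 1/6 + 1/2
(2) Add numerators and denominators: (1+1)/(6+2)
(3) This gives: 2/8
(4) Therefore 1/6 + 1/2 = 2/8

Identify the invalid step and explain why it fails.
Step 2: Add numerators and denominators: (1+1)/(6+2)

Step 2 incorrectly adds fractions by separately adding numerators and denominators. This is wrong. The correct method requires a common denominator: 1/6 + 1/2 = (1×2 + 1×6)/(6×2) = 8/12 = 2/3. The method used gives 2/8, which is different.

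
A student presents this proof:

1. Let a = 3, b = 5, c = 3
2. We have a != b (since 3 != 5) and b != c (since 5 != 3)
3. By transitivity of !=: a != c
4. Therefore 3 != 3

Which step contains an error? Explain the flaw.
Step 3: By transitivity of !=: a != c

Step 3 incorrectly applies transitivity to the '!=' relation. Transitivity states: if a R b and b R c, then a R c. However, '!=' is not transitive. Counterexample: 3 != 5 and 5 != 3, but 3 = 3 (both equal 3). Transitivity holds for relations like <, <=, =, but not for !=.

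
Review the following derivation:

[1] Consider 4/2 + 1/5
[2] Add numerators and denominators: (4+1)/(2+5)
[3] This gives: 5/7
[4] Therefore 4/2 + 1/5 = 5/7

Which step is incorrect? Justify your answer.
Step 2: Add numerators and denominators: (4+1)/(2+5)

Step 2 incorrectly adds fractions by separately adding numerators and denominators. This is wrong. The correct method requires a common denominator: 4/2 + 1/5 = (4×5 + 1×2)/(2×5) = 22/10 = 11/5. The method used gives 5/7, which is different.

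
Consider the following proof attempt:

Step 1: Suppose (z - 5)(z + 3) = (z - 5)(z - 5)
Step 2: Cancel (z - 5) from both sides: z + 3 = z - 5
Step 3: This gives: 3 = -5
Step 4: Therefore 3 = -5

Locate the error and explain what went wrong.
Step 2: Cancel (z - 5) from both sides: z + 3 = z - 5

Step 2 cancels (z - 5) from both sides. This is only valid if (z - 5) ≠ 0, i.e., z ≠ 5. When z = 5, both sides equal zero regardless of the other factors. The correct approach requires considering z = 5 as a separate case.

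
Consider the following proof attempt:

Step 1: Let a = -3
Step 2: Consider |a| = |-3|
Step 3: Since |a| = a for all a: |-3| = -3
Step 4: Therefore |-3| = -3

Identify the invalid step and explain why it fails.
Step 3: Since |a| = a for all a: |-3| = -3

Step 3 incorrectly states that |a| = a for all a. The correct definition is |a| = a when a >= 0, and |a| = -a when a < 0. Since -3 < 0, we have |-3| = -(-3) = 3, not -3.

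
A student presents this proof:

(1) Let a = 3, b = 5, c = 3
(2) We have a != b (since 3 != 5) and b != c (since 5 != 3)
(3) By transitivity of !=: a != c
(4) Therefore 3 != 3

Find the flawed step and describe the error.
Step 3: By transitivity of !=: a != c

Step 3 incorrectly applies transitivity to the '!=' relation. Transitivity states: if a R b and b R c, then a R c. However, '!=' is not transitive. Counterexample: 3 != 5 and 5 != 3, but 3 = 3 (both equal 3). Transitivity holds for relations like <, <=, =, but not for !=.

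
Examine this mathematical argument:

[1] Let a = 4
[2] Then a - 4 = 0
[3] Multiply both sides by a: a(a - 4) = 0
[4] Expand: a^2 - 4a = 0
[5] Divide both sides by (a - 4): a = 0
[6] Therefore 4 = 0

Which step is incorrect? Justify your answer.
Step 5: Divide both sides by (a - 4): a = 0

Step 5 divides both sides by (a - 4). However, since a = 4, we have (a - 4) = 0. Division by zero is undefined, making this step invalid.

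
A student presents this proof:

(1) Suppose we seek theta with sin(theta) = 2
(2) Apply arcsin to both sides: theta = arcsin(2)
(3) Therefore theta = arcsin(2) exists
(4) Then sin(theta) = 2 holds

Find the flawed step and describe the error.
Step 2: Apply arcsin to both sides: theta = arcsin(2)

Step 2 applies arcsin to 2. However, arcsin(x) is only defined for x in [-1, 1] because sin(theta) can only produce values in that range. Since |2| > 1, arcsin(2) is undefined. There is no angle whose sine equals 2.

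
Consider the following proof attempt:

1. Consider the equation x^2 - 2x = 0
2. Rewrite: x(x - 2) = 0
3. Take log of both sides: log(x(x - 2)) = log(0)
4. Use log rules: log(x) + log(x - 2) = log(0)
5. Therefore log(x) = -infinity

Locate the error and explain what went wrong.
Step 3: Take log of both sides: log(x(x - 2)) = log(0)

Step 3 takes the logarithm of both sides, resulting in log(0) on the right side. The logarithm is only defined for positive numbers; log(0) is undefined (approaches negative infinity). This operation is invalid.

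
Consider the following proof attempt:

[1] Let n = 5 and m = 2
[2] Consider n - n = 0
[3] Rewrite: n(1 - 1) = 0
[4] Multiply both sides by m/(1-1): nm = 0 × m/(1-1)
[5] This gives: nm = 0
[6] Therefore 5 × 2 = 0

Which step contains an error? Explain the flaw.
Step 4: Multiply both sides by m/(1-1): nm = 0 × m/(1-1)

Step 4 multiplies both sides by m/(1-1). However, 1-1 = 0, so this is multiplication by m/0, which is undefined. We cannot multiply by an undefined expression.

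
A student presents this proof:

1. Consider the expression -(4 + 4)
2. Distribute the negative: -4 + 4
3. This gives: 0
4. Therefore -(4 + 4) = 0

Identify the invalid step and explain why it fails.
Step 2: Distribute the negative: -4 + 4

Step 2 incorrectly distributes the negative sign. The correct distribution is -(4 + 4) = -4 - 4 = -8. The negative must be applied to both terms, not just the first. The error treats -(4 + 4) as -4 + 4, which equals 0 instead of -8.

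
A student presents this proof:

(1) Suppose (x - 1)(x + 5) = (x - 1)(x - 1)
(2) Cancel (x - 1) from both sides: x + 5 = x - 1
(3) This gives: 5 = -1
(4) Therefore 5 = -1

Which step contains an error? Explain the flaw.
Step 2: Cancel (x - 1) from both sides: x + 5 = x - 1

Step 2 cancels (x - 1) from both sides. This is only valid if (x - 1) ≠ 0, i.e., x ≠ 1. When x = 1, both sides equal zero regardless of the other factors. The correct approach requires considering x = 1 as a separate case.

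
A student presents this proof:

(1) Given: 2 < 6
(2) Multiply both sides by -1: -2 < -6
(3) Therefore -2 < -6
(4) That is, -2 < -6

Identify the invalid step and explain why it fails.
Step 2: Multiply both sides by -1: -2 < -6

Step 2 multiplies both sides by -1 but fails to reverse the inequality sign. When multiplying (or dividing) an inequality by a negative number, the direction must be reversed. Since 2 < 6, we should get -2 > -6, i.e., -2 > -6.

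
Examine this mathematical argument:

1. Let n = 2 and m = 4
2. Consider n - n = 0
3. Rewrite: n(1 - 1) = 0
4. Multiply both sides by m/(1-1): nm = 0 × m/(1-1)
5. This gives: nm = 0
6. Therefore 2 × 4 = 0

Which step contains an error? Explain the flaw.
Step 4: Multiply both sides by m/(1-1): nm = 0 × m/(1-1)

Step 4 multiplies both sides by m/(1-1). However, 1-1 = 0, so this is multiplication by m/0, which is undefined. We cannot multiply by an undefined expression.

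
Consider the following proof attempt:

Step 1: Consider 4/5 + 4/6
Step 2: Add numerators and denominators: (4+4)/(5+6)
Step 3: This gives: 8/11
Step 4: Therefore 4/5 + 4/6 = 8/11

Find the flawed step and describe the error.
Step 2: Add numerators and denominators: (4+4)/(5+6)

Step 2 incorrectly adds fractions by separately adding numerators and denominators. This is wrong. The correct method requires a common denominator: 4/5 + 4/6 = (4×6 + 4×5)/(5×6) = 44/30 = 22/15. The method used gives 8/11, which is different.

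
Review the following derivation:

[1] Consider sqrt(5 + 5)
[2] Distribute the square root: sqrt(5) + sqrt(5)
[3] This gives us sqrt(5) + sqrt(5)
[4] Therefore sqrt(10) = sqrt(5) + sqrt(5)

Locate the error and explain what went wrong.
Step 2: Distribute the square root: sqrt(5) + sqrt(5)

Step 2 incorrectly 'distributes' the square root over addition. The square root function does not distribute: sqrt(a + b) ≠ sqrt(a) + sqrt(b). In fact, sqrt(5 + 5) = sqrt(10) ≈ 3.1623, while sqrt(5) + sqrt(5) ≈ 4.4721.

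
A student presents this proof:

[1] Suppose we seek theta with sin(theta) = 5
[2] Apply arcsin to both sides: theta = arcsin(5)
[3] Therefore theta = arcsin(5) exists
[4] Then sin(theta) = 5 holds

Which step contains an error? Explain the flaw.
Step 2: Apply arcsin to both sides: theta = arcsin(5)

Step 2 applies arcsin to 5. However, arcsin(x) is only defined for x in [-1, 1] because sin(theta) can only produce values in that range. Since |5| > 1, arcsin(5) is undefined. There is no angle whose sine equals 5.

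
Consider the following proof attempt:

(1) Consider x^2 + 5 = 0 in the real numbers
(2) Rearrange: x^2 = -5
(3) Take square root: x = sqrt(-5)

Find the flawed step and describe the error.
Step 3: Take square root: x = sqrt(-5)

Step 3 takes the square root of -5, which is negative. In the real number system, the square root of a negative number is undefined. The equation x^2 + 5 = 0 has no real solutions. Square roots of negative numbers only exist in the complex numbers.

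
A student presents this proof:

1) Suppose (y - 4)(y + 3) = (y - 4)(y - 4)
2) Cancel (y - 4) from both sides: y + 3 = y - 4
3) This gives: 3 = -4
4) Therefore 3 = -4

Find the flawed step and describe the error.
Step 2: Cancel (y - 4) from both sides: y + 3 = y - 4

Step 2 cancels (y - 4) from both sides. This is only valid if (y - 4) ≠ 0, i.e., y ≠ 4. When y = 4, both sides equal zero regardless of the other factors. The correct approach requires considering y = 4 as a separate case.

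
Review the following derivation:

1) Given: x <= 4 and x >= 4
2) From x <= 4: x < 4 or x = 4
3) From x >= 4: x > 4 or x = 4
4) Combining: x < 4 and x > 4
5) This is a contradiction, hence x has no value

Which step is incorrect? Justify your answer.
Step 4: Combining: x < 4 and x > 4

Step 4 incorrectly combines the conditions. From x <= 4 and x >= 4, the intersection is x = 4. The error treats the 'or' cases as 'and' requirements. The correct conclusion is that x = 4 is the unique solution, not that no solution exists.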